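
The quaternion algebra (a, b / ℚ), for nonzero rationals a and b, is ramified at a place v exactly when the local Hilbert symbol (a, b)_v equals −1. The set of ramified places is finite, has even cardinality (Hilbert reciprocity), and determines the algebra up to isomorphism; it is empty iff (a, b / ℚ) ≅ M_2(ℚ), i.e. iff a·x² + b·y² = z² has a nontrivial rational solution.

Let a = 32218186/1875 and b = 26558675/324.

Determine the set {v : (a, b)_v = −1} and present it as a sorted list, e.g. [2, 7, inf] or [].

[3, 11, 13, 19]

(a, b) ≡ (16302, 1062347) mod (ℚ^×)²; places V = {2, 3, 5, 7, 11, 13, 17, 19, 23, ∞}.
(a,b)_5: α=-4, u≡2; β=2, v≡3 (mod 5); (2|5)=-1, (3|5)=-1; sign (−1)^0·-1^2·-1^-4 = +1.
(a,b)_2: α=1, β=-2; u≡7, v≡3 (mod 8); ε(u)ε(v)=1·1, αω(v)=1·1, βω(u)=-2·0; sum ≡ 0  ⇒  +1.
(a,b)_23: α=0, u≡9; β=1, v≡5 (mod 23); (9|23)=+1, (5|23)=-1; sign (−1)^0·+1^1·-1^0 = +1.
(a,b)_7: α=2, u≡3; β=0, v≡5 (mod 7); (3|7)=-1, (5|7)=-1; sign (−1)^0·-1^0·-1^2 = +1.
(a,b)_3: α=-1, u≡1; β=-4, v≡2 (mod 3); (1|3)=+1, (2|3)=-1; sign (−1)^0·+1^-4·-1^-1 = -1.
(a,b)_11: α=3, u≡10; β=1, v≡7 (mod 11); (10|11)=-1, (7|11)=-1; sign (−1)^1·-1^1·-1^3 = -1.
(a,b)_∞: sgn(16302)=+, sgn(1062347)=+, so +1.
(a,b)_19: α=1, u≡3; β=1, v≡14 (mod 19); (3|19)=-1, (14|19)=-1; sign (−1)^1·-1^1·-1^1 = -1.
(a,b)_17: α=0, u≡15; β=1, v≡9 (mod 17); (15|17)=+1, (9|17)=+1; sign (−1)^0·+1^1·+1^0 = +1.
(a,b)_13: α=1, u≡5; β=1, v≡1 (mod 13); (5|13)=-1, (1|13)=+1; sign (−1)^0·-1^1·+1^1 = -1.
(16302, 1062347 / ℚ) ramifies at {3, 11, 13, 19}: a division algebra.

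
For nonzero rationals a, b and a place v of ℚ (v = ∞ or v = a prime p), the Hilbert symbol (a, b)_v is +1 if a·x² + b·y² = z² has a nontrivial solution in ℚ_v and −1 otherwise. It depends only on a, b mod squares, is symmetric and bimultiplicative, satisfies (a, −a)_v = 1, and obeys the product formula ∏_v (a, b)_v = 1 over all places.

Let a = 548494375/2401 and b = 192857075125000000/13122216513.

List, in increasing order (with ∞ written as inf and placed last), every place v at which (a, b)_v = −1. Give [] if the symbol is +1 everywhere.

[11, 13, 17, 19]

Mod squares: a ≡ 2431, b ≡ 17765. Check v ∈ {∞, 2, 3, 5, 7, 11, 13, 17, 19}.
v=19: a=19^2·(≡3), b=19^3·(≡17) mod 19; (3|19)=-1, (17|19)=+1; (−1)^{2·3·9}·(-1)^3·(+1)^2 = -1.
v=7: a=7^-4·(≡2), b=7^-6·(≡6) mod 7; (2|7)=+1, (6|7)=-1; (−1)^{-4·-6·3}·(+1)^-6·(-1)^-4 = +1.
v=∞: 2431 > 0 and 17765 > 0  ⇒  (a,b)_∞ = +1.
v=17: a=17^1·(≡6), b=17^-1·(≡2) mod 17; (6|17)=-1, (2|17)=+1; (−1)^{1·-1·8}·(-1)^-1·(+1)^1 = -1.
v=13: a=13^1·(≡7), b=13^2·(≡7) mod 13; (7|13)=-1, (7|13)=-1; (−1)^{1·2·6}·(-1)^2·(-1)^1 = -1.
v=3: a=3^0·(≡1), b=3^-8·(≡2) mod 3; (1|3)=+1, (2|3)=-1; (−1)^{0·-8·1}·(+1)^-8·(-1)^0 = +1.
v=5: a=5^4·(≡1), b=5^9·(≡3) mod 5; (1|5)=+1, (3|5)=-1; (−1)^{4·9·2}·(+1)^9·(-1)^4 = +1.
v=11: a=11^1·(≡5), b=11^3·(≡3) mod 11; (5|11)=+1, (3|11)=+1; (−1)^{1·3·5}·(+1)^3·(+1)^1 = -1.
v=2: v_2(a)=0, v_2(b)=6; units ≡ 7, 5 (mod 8); ε·ε+αω+βω = 1·0+0·1+6·0 ≡ 0  ⇒  (a,b)_2 = +1.
(2431, 17765 / ℚ) ramifies at {11, 13, 17, 19}: a division algebra.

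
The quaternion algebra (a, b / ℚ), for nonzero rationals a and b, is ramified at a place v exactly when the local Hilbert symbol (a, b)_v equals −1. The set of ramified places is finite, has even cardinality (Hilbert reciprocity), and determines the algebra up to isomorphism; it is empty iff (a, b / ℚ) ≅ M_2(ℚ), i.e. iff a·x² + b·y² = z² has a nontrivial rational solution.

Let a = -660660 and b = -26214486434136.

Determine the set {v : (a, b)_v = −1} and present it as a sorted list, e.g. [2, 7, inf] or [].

[2, 11, 13, inf]

Mod squares: a ≡ -1365, b ≡ -6006. Check v ∈ {∞, 2, 3, 5, 7, 11, 13}.
v=11: a=11^2·(≡7), b=11^5·(≡9) mod 11; (7|11)=-1, (9|11)=+1; (−1)^{2·5·5}·(-1)^5·(+1)^2 = -1.
v=∞: -1365 < 0 and -6006 < 0  ⇒  (a,b)_∞ = -1.
v=3: a=3^1·(≡1), b=3^3·(≡2) mod 3; (1|3)=+1, (2|3)=-1; (−1)^{1·3·1}·(+1)^3·(-1)^1 = +1.
v=7: a=7^1·(≡1), b=7^3·(≡5) mod 7; (1|7)=+1, (5|7)=-1; (−1)^{1·3·3}·(+1)^3·(-1)^1 = +1.
v=13: a=13^1·(≡10), b=13^3·(≡6) mod 13; (10|13)=+1, (6|13)=-1; (−1)^{1·3·6}·(+1)^3·(-1)^1 = -1.
v=5: a=5^1·(≡3), b=5^0·(≡4) mod 5; (3|5)=-1, (4|5)=+1; (−1)^{1·0·2}·(-1)^0·(+1)^1 = +1.
v=2: v_2(a)=2, v_2(b)=3; units ≡ 3, 5 (mod 8); ε·ε+αω+βω = 1·0+2·1+3·1 ≡ 1  ⇒  (a,b)_2 = -1.
|Ram(-1365, -6006)| = 4, even; anisotropic at {2, 11, 13, ∞}.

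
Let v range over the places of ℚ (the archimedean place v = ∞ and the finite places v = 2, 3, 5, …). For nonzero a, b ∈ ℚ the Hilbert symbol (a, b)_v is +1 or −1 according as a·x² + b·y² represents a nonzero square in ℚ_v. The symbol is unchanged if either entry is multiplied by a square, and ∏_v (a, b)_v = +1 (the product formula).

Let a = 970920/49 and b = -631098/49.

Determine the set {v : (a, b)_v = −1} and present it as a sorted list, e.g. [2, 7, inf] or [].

Mod squares: a ≡ 26970, b ≡ -70122. Check v ∈ {∞, 2, 3, 5, 7, 13, 29, 31}.
v=3: a=3^3·(≡2), b=3^3·(≡2) mod 3; (2|3)=-1, (2|3)=-1; (−1)^{3·3·1}·(-1)^3·(-1)^3 = -1.
v=7: a=7^-2·(≡6), b=7^-2·(≡1) mod 7; (6|7)=-1, (1|7)=+1; (−1)^{-2·-2·3}·(-1)^-2·(+1)^-2 = +1.
v=∞: 26970 > 0 and -70122 < 0  ⇒  (a,b)_∞ = +1.
v=31: a=31^1·(≡4), b=31^1·(≡16) mod 31; (4|31)=+1, (16|31)=+1; (−1)^{1·1·15}·(+1)^1·(+1)^1 = -1.
v=13: a=13^0·(≡8), b=13^1·(≡10) mod 13; (8|13)=-1, (10|13)=+1; (−1)^{0·1·6}·(-1)^1·(+1)^0 = -1.
v=29: a=29^1·(≡21), b=29^1·(≡11) mod 29; (21|29)=-1, (11|29)=-1; (−1)^{1·1·14}·(-1)^1·(-1)^1 = +1.
v=5: a=5^1·(≡1), b=5^0·(≡3) mod 5; (1|5)=+1, (3|5)=-1; (−1)^{1·0·2}·(+1)^0·(-1)^1 = -1.
v=2: v_2(a)=3, v_2(b)=1; units ≡ 5, 3 (mod 8); ε·ε+αω+βω = 0·1+3·1+1·1 ≡ 0  ⇒  (a,b)_2 = +1.
|Ram(26970, -70122)| = 4, even; anisotropic at {3, 5, 13, 31}.

[3, 5, 13, 31]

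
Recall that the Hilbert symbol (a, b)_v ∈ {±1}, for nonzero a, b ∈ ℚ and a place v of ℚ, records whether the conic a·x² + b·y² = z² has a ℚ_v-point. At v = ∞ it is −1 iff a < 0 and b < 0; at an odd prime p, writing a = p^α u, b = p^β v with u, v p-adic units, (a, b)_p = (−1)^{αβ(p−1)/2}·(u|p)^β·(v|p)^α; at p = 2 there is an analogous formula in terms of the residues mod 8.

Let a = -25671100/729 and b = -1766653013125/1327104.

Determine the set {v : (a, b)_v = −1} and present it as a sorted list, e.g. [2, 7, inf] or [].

Mod squares: a ≡ -31, b ≡ -2821. Check v ∈ {∞, 2, 3, 5, 7, 11, 13, 31}.
v=11: a=11^0·(≡6), b=11^2·(≡10) mod 11; (6|11)=-1, (10|11)=-1; (−1)^{0·2·5}·(-1)^2·(-1)^0 = +1.
v=5: a=5^2·(≡4), b=5^4·(≡1) mod 5; (4|5)=+1, (1|5)=+1; (−1)^{2·4·2}·(+1)^4·(+1)^2 = +1.
v=31: a=31^1·(≡6), b=31^1·(≡20) mod 31; (6|31)=-1, (20|31)=+1; (−1)^{1·1·15}·(-1)^1·(+1)^1 = +1.
v=13: a=13^2·(≡5), b=13^3·(≡9) mod 13; (5|13)=-1, (9|13)=+1; (−1)^{2·3·6}·(-1)^3·(+1)^2 = -1.
v=3: a=3^-6·(≡2), b=3^-4·(≡2) mod 3; (2|3)=-1, (2|3)=-1; (−1)^{-6·-4·1}·(-1)^-4·(-1)^-6 = +1.
v=7: a=7^2·(≡1), b=7^3·(≡6) mod 7; (1|7)=+1, (6|7)=-1; (−1)^{2·3·3}·(+1)^3·(-1)^2 = +1.
v=∞: -31 < 0 and -2821 < 0  ⇒  (a,b)_∞ = -1.
v=2: v_2(a)=2, v_2(b)=-14; units ≡ 1, 3 (mod 8); ε·ε+αω+βω = 0·1+2·1+-14·0 ≡ 0  ⇒  (a,b)_2 = +1.
|Ram(-31, -2821)| = 2, even; anisotropic at {13, ∞}.

[13, inf]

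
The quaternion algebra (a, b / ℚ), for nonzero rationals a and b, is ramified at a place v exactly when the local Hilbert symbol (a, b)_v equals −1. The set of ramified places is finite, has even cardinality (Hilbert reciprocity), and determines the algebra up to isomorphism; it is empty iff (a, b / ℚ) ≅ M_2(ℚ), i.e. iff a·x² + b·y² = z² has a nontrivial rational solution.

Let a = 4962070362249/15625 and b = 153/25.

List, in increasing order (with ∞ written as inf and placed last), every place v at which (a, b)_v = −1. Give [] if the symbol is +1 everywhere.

(a, b) ≡ (194649, 17) mod (ℚ^×)²; places V = {2, 3, 5, 7, 11, 13, 17, 23, 31, ∞}.
(a,b)_23: α=1, u≡5; β=0, v≡19 (mod 23); (5|23)=-1, (19|23)=-1; sign (−1)^0·-1^0·-1^1 = -1.
(a,b)_3: α=7, u≡2; β=2, v≡2 (mod 3); (2|3)=-1, (2|3)=-1; sign (−1)^0·-1^2·-1^7 = -1.
(a,b)_5: α=-6, u≡4; β=-2, v≡3 (mod 5); (4|5)=+1, (3|5)=-1; sign (−1)^0·+1^-2·-1^-6 = +1.
(a,b)_7: α=1, u≡5; β=0, v≡5 (mod 7); (5|7)=-1, (5|7)=-1; sign (−1)^0·-1^0·-1^1 = -1.
(a,b)_∞: sgn(194649)=+, sgn(17)=+, so +1.
(a,b)_11: α=2, u≡5; β=0, v≡7 (mod 11); (5|11)=+1, (7|11)=-1; sign (−1)^0·+1^0·-1^2 = +1.
(a,b)_31: α=1, u≡24; β=0, v≡21 (mod 31); (24|31)=-1, (21|31)=-1; sign (−1)^0·-1^0·-1^1 = -1.
(a,b)_13: α=1, u≡10; β=0, v≡3 (mod 13); (10|13)=+1, (3|13)=+1; sign (−1)^0·+1^0·+1^1 = +1.
(a,b)_17: α=2, u≡2; β=1, v≡16 (mod 17); (2|17)=+1, (16|17)=+1; sign (−1)^0·+1^1·+1^2 = +1.
(a,b)_2: α=0, β=0; u≡1, v≡1 (mod 8); ε(u)ε(v)=0·0, αω(v)=0·0, βω(u)=0·0; sum ≡ 0  ⇒  +1.
|Ram(194649, 17)| = 4, even; anisotropic at {3, 7, 23, 31}.

[3, 7, 23, 31]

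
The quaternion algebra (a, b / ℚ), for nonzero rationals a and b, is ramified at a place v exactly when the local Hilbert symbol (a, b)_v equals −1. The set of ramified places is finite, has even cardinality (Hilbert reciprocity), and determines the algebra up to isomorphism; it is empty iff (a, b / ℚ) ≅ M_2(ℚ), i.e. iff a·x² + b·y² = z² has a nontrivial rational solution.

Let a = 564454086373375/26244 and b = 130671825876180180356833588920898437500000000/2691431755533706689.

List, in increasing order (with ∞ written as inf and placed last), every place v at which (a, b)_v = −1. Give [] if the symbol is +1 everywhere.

[2, 5, 11, 17, 19, 31]

(a, b) ≡ (15970735, 2255) mod (ℚ^×)²; places V = {2, 3, 5, 7, 11, 17, 19, 29, 31, 41, ∞}.
(a,b)_∞: sgn(15970735)=+, sgn(2255)=+, so +1.
(a,b)_5: α=3, u≡3; β=19, v≡4 (mod 5); (3|5)=-1, (4|5)=+1; sign (−1)^0·-1^19·+1^3 = -1.
(a,b)_2: α=-2, β=8; u≡7, v≡7 (mod 8); ε(u)ε(v)=1·1, αω(v)=-2·0, βω(u)=8·0; sum ≡ 1  ⇒  -1.
(a,b)_11: α=1, u≡2; β=3, v≡7 (mod 11); (2|11)=-1, (7|11)=-1; sign (−1)^1·-1^3·-1^1 = -1.
(a,b)_41: α=2, u≡31; β=5, v≡13 (mod 41); (31|41)=+1, (13|41)=-1; sign (−1)^0·+1^5·-1^2 = +1.
(a,b)_29: α=3, u≡9; β=8, v≡24 (mod 29); (9|29)=+1, (24|29)=+1; sign (−1)^0·+1^8·+1^3 = +1.
(a,b)_19: α=1, u≡4; β=2, v≡10 (mod 19); (4|19)=+1, (10|19)=-1; sign (−1)^0·+1^2·-1^1 = -1.
(a,b)_31: α=1, u≡27; β=2, v≡6 (mod 31); (27|31)=-1, (6|31)=-1; sign (−1)^0·-1^2·-1^1 = -1.
(a,b)_17: α=1, u≡15; β=0, v≡10 (mod 17); (15|17)=+1, (10|17)=-1; sign (−1)^0·+1^0·-1^1 = -1.
(a,b)_7: α=0, u≡2; β=-6, v≡2 (mod 7); (2|7)=+1, (2|7)=+1; sign (−1)^0·+1^-6·+1^0 = +1.
(a,b)_3: α=-8, u≡1; β=-28, v≡2 (mod 3); (1|3)=+1, (2|3)=-1; sign (−1)^0·+1^-28·-1^-8 = +1.
Ram(15970735, 2255) = {2, 5, 11, 17, 19, 31}; no ℚ_2-point on the conic.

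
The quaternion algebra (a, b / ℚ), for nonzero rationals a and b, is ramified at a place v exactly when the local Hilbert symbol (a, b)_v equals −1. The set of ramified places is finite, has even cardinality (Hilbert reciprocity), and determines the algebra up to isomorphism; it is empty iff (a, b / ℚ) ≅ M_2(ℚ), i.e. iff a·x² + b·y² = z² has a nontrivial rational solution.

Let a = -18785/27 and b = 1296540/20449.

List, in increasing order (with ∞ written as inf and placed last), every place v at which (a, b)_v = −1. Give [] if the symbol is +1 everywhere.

[5, 13]

Mod squares: a ≡ -195, b ≡ 15. Check v ∈ {∞, 2, 3, 5, 7, 11, 13, 17}.
v=7: a=7^0·(≡4), b=7^4·(≡4) mod 7; (4|7)=+1, (4|7)=+1; (−1)^{0·4·3}·(+1)^4·(+1)^0 = +1.
v=2: v_2(a)=0, v_2(b)=2; units ≡ 5, 7 (mod 8); ε·ε+αω+βω = 0·1+0·0+2·1 ≡ 0  ⇒  (a,b)_2 = +1.
v=∞: -195 < 0 and 15 > 0  ⇒  (a,b)_∞ = +1.
v=13: a=13^1·(≡11), b=13^-2·(≡6) mod 13; (11|13)=-1, (6|13)=-1; (−1)^{1·-2·6}·(-1)^-2·(-1)^1 = -1.
v=5: a=5^1·(≡4), b=5^1·(≡2) mod 5; (4|5)=+1, (2|5)=-1; (−1)^{1·1·2}·(+1)^1·(-1)^1 = -1.
v=17: a=17^2·(≡2), b=17^0·(≡8) mod 17; (2|17)=+1, (8|17)=+1; (−1)^{2·0·8}·(+1)^0·(+1)^2 = +1.
v=3: a=3^-3·(≡1), b=3^3·(≡2) mod 3; (1|3)=+1, (2|3)=-1; (−1)^{-3·3·1}·(+1)^3·(-1)^-3 = +1.
v=11: a=11^0·(≡5), b=11^-2·(≡9) mod 11; (5|11)=+1, (9|11)=+1; (−1)^{0·-2·5}·(+1)^-2·(+1)^0 = +1.
(-195, 15 / ℚ) ramifies at {5, 13}: a division algebra.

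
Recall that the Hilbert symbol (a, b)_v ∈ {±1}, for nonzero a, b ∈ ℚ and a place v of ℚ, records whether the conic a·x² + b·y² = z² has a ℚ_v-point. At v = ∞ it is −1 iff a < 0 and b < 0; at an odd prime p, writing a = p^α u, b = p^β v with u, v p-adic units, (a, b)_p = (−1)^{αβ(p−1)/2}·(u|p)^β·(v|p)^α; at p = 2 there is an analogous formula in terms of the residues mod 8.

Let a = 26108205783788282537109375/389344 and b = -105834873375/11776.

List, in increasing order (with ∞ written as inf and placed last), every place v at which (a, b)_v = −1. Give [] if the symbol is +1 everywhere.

[5, 17, 23, 41]

(a, b) ≡ (6893330, -405490) mod (ℚ^×)²; places V = {2, 3, 5, 7, 11, 17, 23, 41, 43, ∞}.
(a,b)_5: α=9, u≡1; β=3, v≡3 (mod 5); (1|5)=+1, (3|5)=-1; sign (−1)^0·+1^3·-1^9 = -1.
(a,b)_23: α=-3, u≡14; β=-1, v≡5 (mod 23); (14|23)=-1, (5|23)=-1; sign (−1)^1·-1^-1·-1^-3 = -1.
(a,b)_41: α=3, u≡22; β=1, v≡2 (mod 41); (22|41)=-1, (2|41)=+1; sign (−1)^0·-1^1·+1^3 = -1.
(a,b)_17: α=1, u≡6; β=0, v≡6 (mod 17); (6|17)=-1, (6|17)=-1; sign (−1)^0·-1^0·-1^1 = -1.
(a,b)_3: α=4, u≡2; β=4, v≡2 (mod 3); (2|3)=-1, (2|3)=-1; sign (−1)^0·-1^4·-1^4 = +1.
(a,b)_43: α=3, u≡11; β=1, v≡19 (mod 43); (11|43)=+1, (19|43)=-1; sign (−1)^1·+1^1·-1^3 = +1.
(a,b)_7: α=0, u≡3; β=2, v≡3 (mod 7); (3|7)=-1, (3|7)=-1; sign (−1)^0·-1^2·-1^0 = +1.
(a,b)_11: α=6, u≡9; β=2, v≡4 (mod 11); (9|11)=+1, (4|11)=+1; sign (−1)^0·+1^2·+1^6 = +1.
(a,b)_2: α=-5, β=-9; u≡1, v≡7 (mod 8); ε(u)ε(v)=0·1, αω(v)=-5·0, βω(u)=-9·0; sum ≡ 0  ⇒  +1.
(a,b)_∞: sgn(6893330)=+, sgn(-405490)=−, so +1.
|Ram(6893330, -405490)| = 4, even; anisotropic at {5, 17, 23, 41}.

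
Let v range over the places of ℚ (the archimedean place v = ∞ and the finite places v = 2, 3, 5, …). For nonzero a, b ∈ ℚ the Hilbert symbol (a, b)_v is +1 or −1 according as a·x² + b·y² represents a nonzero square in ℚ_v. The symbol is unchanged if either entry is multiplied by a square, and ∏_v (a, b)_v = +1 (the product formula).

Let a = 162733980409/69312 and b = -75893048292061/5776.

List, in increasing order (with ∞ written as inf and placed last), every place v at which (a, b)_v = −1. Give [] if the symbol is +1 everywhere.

(a, b) ≡ (3, -2821) mod (ℚ^×)²; places V = {2, 3, 7, 11, 13, 19, 31, 37, ∞}.
(a,b)_31: α=2, u≡11; β=3, v≡20 (mod 31); (11|31)=-1, (20|31)=+1; sign (−1)^0·-1^3·+1^2 = -1.
(a,b)_13: α=4, u≡10; β=3, v≡10 (mod 13); (10|13)=+1, (10|13)=+1; sign (−1)^0·+1^3·+1^4 = +1.
(a,b)_19: α=-2, u≡3; β=-2, v≡13 (mod 19); (3|19)=-1, (13|19)=-1; sign (−1)^0·-1^-2·-1^-2 = +1.
(a,b)_∞: sgn(3)=+, sgn(-2821)=−, so +1.
(a,b)_11: α=2, u≡1; β=2, v≡7 (mod 11); (1|11)=+1, (7|11)=-1; sign (−1)^0·+1^2·-1^2 = +1.
(a,b)_2: α=-6, β=-4; u≡3, v≡3 (mod 8); ε(u)ε(v)=1·1, αω(v)=-6·1, βω(u)=-4·1; sum ≡ 1  ⇒  -1.
(a,b)_37: α=0, u≡26; β=2, v≡10 (mod 37); (26|37)=+1, (10|37)=+1; sign (−1)^0·+1^2·+1^0 = +1.
(a,b)_7: α=2, u≡5; β=1, v≡6 (mod 7); (5|7)=-1, (6|7)=-1; sign (−1)^0·-1^1·-1^2 = -1.
(a,b)_3: α=-1, u≡1; β=0, v≡2 (mod 3); (1|3)=+1, (2|3)=-1; sign (−1)^0·+1^0·-1^-1 = -1.
|Ram(3, -2821)| = 4, even; anisotropic at {2, 3, 7, 31}.

[2, 3, 7, 31]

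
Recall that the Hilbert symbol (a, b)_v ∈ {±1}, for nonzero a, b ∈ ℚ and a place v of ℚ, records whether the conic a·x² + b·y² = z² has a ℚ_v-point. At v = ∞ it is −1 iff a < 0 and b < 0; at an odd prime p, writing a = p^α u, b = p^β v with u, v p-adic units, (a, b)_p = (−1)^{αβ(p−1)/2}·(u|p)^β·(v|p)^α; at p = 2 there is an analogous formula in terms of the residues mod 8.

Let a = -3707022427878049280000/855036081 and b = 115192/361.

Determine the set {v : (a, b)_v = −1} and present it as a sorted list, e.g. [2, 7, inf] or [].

(a, b) ≡ (-143, 238) mod (ℚ^×)²; places V = {2, 3, 5, 7, 11, 13, 17, 19, ∞}.
(a,b)_11: α=5, u≡1; β=2, v≡8 (mod 11); (1|11)=+1, (8|11)=-1; sign (−1)^0·+1^2·-1^5 = -1.
(a,b)_19: α=-4, u≡1; β=-2, v≡14 (mod 19); (1|19)=+1, (14|19)=-1; sign (−1)^0·+1^-2·-1^-4 = +1.
(a,b)_7: α=2, u≡4; β=1, v≡5 (mod 7); (4|7)=+1, (5|7)=-1; sign (−1)^0·+1^1·-1^2 = +1.
(a,b)_∞: sgn(-143)=−, sgn(238)=+, so +1.
(a,b)_5: α=4, u≡2; β=0, v≡2 (mod 5); (2|5)=-1, (2|5)=-1; sign (−1)^0·-1^0·-1^4 = +1.
(a,b)_17: α=4, u≡14; β=1, v≡11 (mod 17); (14|17)=-1, (11|17)=-1; sign (−1)^0·-1^1·-1^4 = -1.
(a,b)_13: α=3, u≡11; β=0, v≡9 (mod 13); (11|13)=-1, (9|13)=+1; sign (−1)^0·-1^0·+1^3 = +1.
(a,b)_3: α=-8, u≡1; β=0, v≡1 (mod 3); (1|3)=+1, (1|3)=+1; sign (−1)^0·+1^0·+1^-8 = +1.
(a,b)_2: α=12, β=3; u≡1, v≡7 (mod 8); ε(u)ε(v)=0·1, αω(v)=12·0, βω(u)=3·0; sum ≡ 0  ⇒  +1.
(-143, 238 / ℚ) ramifies at {11, 17}: a division algebra.

[11, 17]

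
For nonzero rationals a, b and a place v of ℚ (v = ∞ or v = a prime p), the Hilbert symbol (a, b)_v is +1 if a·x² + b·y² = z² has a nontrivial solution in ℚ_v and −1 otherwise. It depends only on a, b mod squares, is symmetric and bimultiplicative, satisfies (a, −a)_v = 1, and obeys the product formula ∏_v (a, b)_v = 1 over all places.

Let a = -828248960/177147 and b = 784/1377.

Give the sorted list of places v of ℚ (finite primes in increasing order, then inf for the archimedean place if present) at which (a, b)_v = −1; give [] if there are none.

[3, 5, 11, 17]

Mod squares: a ≡ -330, b ≡ 17. Check v ∈ {∞, 2, 3, 5, 7, 11, 17}.
v=17: a=17^0·(≡12), b=17^-1·(≡8) mod 17; (12|17)=-1, (8|17)=+1; (−1)^{0·-1·8}·(-1)^-1·(+1)^0 = -1.
v=2: v_2(a)=7, v_2(b)=4; units ≡ 3, 1 (mod 8); ε·ε+αω+βω = 1·0+7·0+4·1 ≡ 0  ⇒  (a,b)_2 = +1.
v=5: a=5^1·(≡4), b=5^0·(≡2) mod 5; (4|5)=+1, (2|5)=-1; (−1)^{1·0·2}·(+1)^0·(-1)^1 = -1.
v=∞: -330 < 0 and 17 > 0  ⇒  (a,b)_∞ = +1.
v=11: a=11^1·(≡1), b=11^0·(≡7) mod 11; (1|11)=+1, (7|11)=-1; (−1)^{1·0·5}·(+1)^0·(-1)^1 = -1.
v=3: a=3^-11·(≡1), b=3^-4·(≡2) mod 3; (1|3)=+1, (2|3)=-1; (−1)^{-11·-4·1}·(+1)^-4·(-1)^-11 = -1.
v=7: a=7^6·(≡6), b=7^2·(≡6) mod 7; (6|7)=-1, (6|7)=-1; (−1)^{6·2·3}·(-1)^2·(-1)^6 = +1.
(-330, 17 / ℚ) ramifies at {3, 5, 11, 17}: a division algebra.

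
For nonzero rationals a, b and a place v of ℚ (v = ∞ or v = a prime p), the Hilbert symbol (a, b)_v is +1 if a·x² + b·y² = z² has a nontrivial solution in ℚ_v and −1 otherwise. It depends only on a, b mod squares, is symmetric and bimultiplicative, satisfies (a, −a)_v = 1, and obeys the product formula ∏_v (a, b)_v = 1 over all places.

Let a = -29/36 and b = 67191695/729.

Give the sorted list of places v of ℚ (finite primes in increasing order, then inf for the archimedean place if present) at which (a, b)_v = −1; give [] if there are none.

[2, 29]

Mod squares: a ≡ -29, b ≡ 95. Check v ∈ {∞, 2, 3, 5, 19, 29}.
v=5: a=5^0·(≡1), b=5^1·(≡1) mod 5; (1|5)=+1, (1|5)=+1; (−1)^{0·1·2}·(+1)^1·(+1)^0 = +1.
v=19: a=19^0·(≡5), b=19^1·(≡7) mod 19; (5|19)=+1, (7|19)=+1; (−1)^{0·1·9}·(+1)^1·(+1)^0 = +1.
v=2: v_2(a)=-2, v_2(b)=0; units ≡ 3, 7 (mod 8); ε·ε+αω+βω = 1·1+-2·0+0·1 ≡ 1  ⇒  (a,b)_2 = -1.
v=3: a=3^-2·(≡1), b=3^-6·(≡2) mod 3; (1|3)=+1, (2|3)=-1; (−1)^{-2·-6·1}·(+1)^-6·(-1)^-2 = +1.
v=∞: -29 < 0 and 95 > 0  ⇒  (a,b)_∞ = +1.
v=29: a=29^1·(≡4), b=29^4·(≡2) mod 29; (4|29)=+1, (2|29)=-1; (−1)^{1·4·14}·(+1)^4·(-1)^1 = -1.
|Ram(-29, 95)| = 2, even; anisotropic at {2, 29}.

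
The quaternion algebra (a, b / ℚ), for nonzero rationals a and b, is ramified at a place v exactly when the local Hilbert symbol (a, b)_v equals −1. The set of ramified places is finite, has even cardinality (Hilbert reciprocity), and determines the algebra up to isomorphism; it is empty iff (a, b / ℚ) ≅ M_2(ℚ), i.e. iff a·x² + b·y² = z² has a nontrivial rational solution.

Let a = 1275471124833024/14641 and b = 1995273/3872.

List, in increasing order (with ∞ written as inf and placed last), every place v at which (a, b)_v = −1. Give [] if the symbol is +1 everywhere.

Mod squares: a ≡ 8211, b ≡ 5474. Check v ∈ {∞, 2, 3, 7, 11, 17, 23}.
v=7: a=7^3·(≡2), b=7^1·(≡6) mod 7; (2|7)=+1, (6|7)=-1; (−1)^{3·1·3}·(+1)^1·(-1)^3 = +1.
v=11: a=11^-4·(≡9), b=11^-2·(≡6) mod 11; (9|11)=+1, (6|11)=-1; (−1)^{-4·-2·5}·(+1)^-2·(-1)^-4 = +1.
v=17: a=17^3·(≡11), b=17^1·(≡4) mod 17; (11|17)=-1, (4|17)=+1; (−1)^{3·1·8}·(-1)^1·(+1)^3 = -1.
v=∞: 8211 > 0 and 5474 > 0  ⇒  (a,b)_∞ = +1.
v=2: v_2(a)=8, v_2(b)=-5; units ≡ 3, 1 (mod 8); ε·ε+αω+βω = 1·0+8·0+-5·1 ≡ 1  ⇒  (a,b)_2 = -1.
v=3: a=3^5·(≡1), b=3^6·(≡2) mod 3; (1|3)=+1, (2|3)=-1; (−1)^{5·6·1}·(+1)^6·(-1)^5 = -1.
v=23: a=23^3·(≡8), b=23^1·(≡8) mod 23; (8|23)=+1, (8|23)=+1; (−1)^{3·1·11}·(+1)^1·(+1)^3 = -1.
|Ram(8211, 5474)| = 4, even; anisotropic at {2, 3, 17, 23}.

[2, 3, 17, 23]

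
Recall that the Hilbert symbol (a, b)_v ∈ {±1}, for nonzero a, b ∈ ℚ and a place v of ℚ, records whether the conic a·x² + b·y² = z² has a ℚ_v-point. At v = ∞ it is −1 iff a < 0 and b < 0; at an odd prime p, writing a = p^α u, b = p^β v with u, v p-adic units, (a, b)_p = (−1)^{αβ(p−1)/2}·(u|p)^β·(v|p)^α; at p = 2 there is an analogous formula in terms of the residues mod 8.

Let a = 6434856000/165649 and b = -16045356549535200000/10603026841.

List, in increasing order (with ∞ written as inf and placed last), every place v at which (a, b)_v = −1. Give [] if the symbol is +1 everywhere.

(a, b) ≡ (465, -155) mod (ℚ^×)²; places V = {2, 3, 5, 11, 23, 31, 37, ∞}.
(a,b)_37: α=-2, u≡26; β=-2, v≡11 (mod 37); (26|37)=+1, (11|37)=+1; sign (−1)^0·+1^-2·+1^-2 = +1.
(a,b)_3: α=3, u≡2; β=6, v≡1 (mod 3); (2|3)=-1, (1|3)=+1; sign (−1)^0·-1^6·+1^3 = +1.
(a,b)_∞: sgn(465)=+, sgn(-155)=−, so +1.
(a,b)_23: α=0, u≡14; β=-2, v≡4 (mod 23); (14|23)=-1, (4|23)=+1; sign (−1)^0·-1^-2·+1^0 = +1.
(a,b)_5: α=3, u≡2; β=5, v≡1 (mod 5); (2|5)=-1, (1|5)=+1; sign (−1)^0·-1^5·+1^3 = -1.
(a,b)_11: α=-2, u≡9; β=-4, v≡6 (mod 11); (9|11)=+1, (6|11)=-1; sign (−1)^0·+1^-4·-1^-2 = +1.
(a,b)_31: α=3, u≡15; β=7, v≡23 (mod 31); (15|31)=-1, (23|31)=-1; sign (−1)^1·-1^7·-1^3 = -1.
(a,b)_2: α=6, β=8; u≡1, v≡5 (mod 8); ε(u)ε(v)=0·0, αω(v)=6·1, βω(u)=8·0; sum ≡ 0  ⇒  +1.
|Ram(465, -155)| = 2, even; anisotropic at {5, 31}.

[5, 31]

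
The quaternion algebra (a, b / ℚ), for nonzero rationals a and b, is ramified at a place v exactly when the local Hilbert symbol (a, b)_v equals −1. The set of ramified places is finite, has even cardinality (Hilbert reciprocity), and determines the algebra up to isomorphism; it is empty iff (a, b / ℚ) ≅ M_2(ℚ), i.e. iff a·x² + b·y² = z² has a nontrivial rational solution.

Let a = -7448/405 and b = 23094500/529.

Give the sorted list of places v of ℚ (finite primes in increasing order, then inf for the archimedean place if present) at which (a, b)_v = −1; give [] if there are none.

[5, 11, 13, 17]

(a, b) ≡ (-190, 230945) mod (ℚ^×)²; places V = {2, 3, 5, 7, 11, 13, 17, 19, 23, ∞}.
(a,b)_11: α=0, u≡6; β=1, v≡7 (mod 11); (6|11)=-1, (7|11)=-1; sign (−1)^0·-1^1·-1^0 = -1.
(a,b)_2: α=3, β=2; u≡1, v≡1 (mod 8); ε(u)ε(v)=0·0, αω(v)=3·0, βω(u)=2·0; sum ≡ 0  ⇒  +1.
(a,b)_∞: sgn(-190)=−, sgn(230945)=+, so +1.
(a,b)_5: α=-1, u≡2; β=3, v≡4 (mod 5); (2|5)=-1, (4|5)=+1; sign (−1)^0·-1^3·+1^-1 = -1.
(a,b)_3: α=-4, u≡2; β=0, v≡2 (mod 3); (2|3)=-1, (2|3)=-1; sign (−1)^0·-1^0·-1^-4 = +1.
(a,b)_23: α=0, u≡20; β=-2, v≡16 (mod 23); (20|23)=-1, (16|23)=+1; sign (−1)^0·-1^-2·+1^0 = +1.
(a,b)_7: α=2, u≡5; β=0, v≡4 (mod 7); (5|7)=-1, (4|7)=+1; sign (−1)^0·-1^0·+1^2 = +1.
(a,b)_19: α=1, u≡17; β=1, v≡2 (mod 19); (17|19)=+1, (2|19)=-1; sign (−1)^1·+1^1·-1^1 = +1.
(a,b)_17: α=0, u≡12; β=1, v≡15 (mod 17); (12|17)=-1, (15|17)=+1; sign (−1)^0·-1^1·+1^0 = -1.
(a,b)_13: α=0, u≡7; β=1, v≡7 (mod 13); (7|13)=-1, (7|13)=-1; sign (−1)^0·-1^1·-1^0 = -1.
Ram(-190, 230945) = {5, 11, 13, 17}; no ℚ_5-point on the conic.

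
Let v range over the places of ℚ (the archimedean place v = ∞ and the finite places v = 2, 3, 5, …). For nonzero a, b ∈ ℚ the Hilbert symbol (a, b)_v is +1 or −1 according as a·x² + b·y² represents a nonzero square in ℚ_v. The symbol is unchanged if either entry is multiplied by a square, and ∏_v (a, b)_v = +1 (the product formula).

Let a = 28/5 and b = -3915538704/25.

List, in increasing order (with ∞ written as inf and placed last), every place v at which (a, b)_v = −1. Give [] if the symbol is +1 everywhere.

Mod squares: a ≡ 35, b ≡ -24969. Check v ∈ {∞, 2, 3, 5, 7, 11, 29, 41}.
v=3: a=3^0·(≡2), b=3^5·(≡2) mod 3; (2|3)=-1, (2|3)=-1; (−1)^{0·5·1}·(-1)^5·(-1)^0 = -1.
v=7: a=7^1·(≡5), b=7^1·(≡5) mod 7; (5|7)=-1, (5|7)=-1; (−1)^{1·1·3}·(-1)^1·(-1)^1 = -1.
v=41: a=41^0·(≡22), b=41^1·(≡29) mod 41; (22|41)=-1, (29|41)=-1; (−1)^{0·1·20}·(-1)^1·(-1)^0 = -1.
v=2: v_2(a)=2, v_2(b)=4; units ≡ 3, 7 (mod 8); ε·ε+αω+βω = 1·1+2·0+4·1 ≡ 1  ⇒  (a,b)_2 = -1.
v=11: a=11^0·(≡10), b=11^2·(≡3) mod 11; (10|11)=-1, (3|11)=+1; (−1)^{0·2·5}·(-1)^2·(+1)^0 = +1.
v=5: a=5^-1·(≡3), b=5^-2·(≡1) mod 5; (3|5)=-1, (1|5)=+1; (−1)^{-1·-2·2}·(-1)^-2·(+1)^-1 = +1.
v=29: a=29^0·(≡23), b=29^1·(≡7) mod 29; (23|29)=+1, (7|29)=+1; (−1)^{0·1·14}·(+1)^1·(+1)^0 = +1.
v=∞: 35 > 0 and -24969 < 0  ⇒  (a,b)_∞ = +1.
Ram(35, -24969) = {2, 3, 7, 41}; no ℚ_2-point on the conic.

[2, 3, 7, 41]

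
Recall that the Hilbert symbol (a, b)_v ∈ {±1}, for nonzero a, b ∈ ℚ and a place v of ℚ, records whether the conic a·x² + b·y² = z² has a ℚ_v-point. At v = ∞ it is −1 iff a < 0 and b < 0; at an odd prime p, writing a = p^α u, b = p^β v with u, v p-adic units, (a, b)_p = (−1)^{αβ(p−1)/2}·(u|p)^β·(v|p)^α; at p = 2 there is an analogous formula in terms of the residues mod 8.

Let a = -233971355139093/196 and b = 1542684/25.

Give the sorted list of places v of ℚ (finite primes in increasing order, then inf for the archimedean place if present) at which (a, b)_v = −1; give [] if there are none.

Mod squares: a ≡ -13, b ≡ 385671. Check v ∈ {∞, 2, 3, 5, 7, 11, 13, 29, 31}.
v=∞: -13 < 0 and 385671 > 0  ⇒  (a,b)_∞ = +1.
v=29: a=29^2·(≡28), b=29^1·(≡12) mod 29; (28|29)=+1, (12|29)=-1; (−1)^{2·1·14}·(+1)^1·(-1)^2 = +1.
v=3: a=3^2·(≡2), b=3^1·(≡1) mod 3; (2|3)=-1, (1|3)=+1; (−1)^{2·1·1}·(-1)^1·(+1)^2 = -1.
v=2: v_2(a)=-2, v_2(b)=2; units ≡ 3, 7 (mod 8); ε·ε+αω+βω = 1·1+-2·0+2·1 ≡ 1  ⇒  (a,b)_2 = -1.
v=13: a=13^3·(≡9), b=13^1·(≡9) mod 13; (9|13)=+1, (9|13)=+1; (−1)^{3·1·6}·(+1)^1·(+1)^3 = +1.
v=5: a=5^0·(≡2), b=5^-2·(≡4) mod 5; (2|5)=-1, (4|5)=+1; (−1)^{0·-2·2}·(-1)^-2·(+1)^0 = +1.
v=7: a=7^-2·(≡4), b=7^0·(≡6) mod 7; (4|7)=+1, (6|7)=-1; (−1)^{-2·0·3}·(+1)^0·(-1)^-2 = +1.
v=11: a=11^4·(≡5), b=11^1·(≡9) mod 11; (5|11)=+1, (9|11)=+1; (−1)^{4·1·5}·(+1)^1·(+1)^4 = +1.
v=31: a=31^2·(≡18), b=31^1·(≡14) mod 31; (18|31)=+1, (14|31)=+1; (−1)^{2·1·15}·(+1)^1·(+1)^2 = +1.
|Ram(-13, 385671)| = 2, even; anisotropic at {2, 3}.

[2, 3]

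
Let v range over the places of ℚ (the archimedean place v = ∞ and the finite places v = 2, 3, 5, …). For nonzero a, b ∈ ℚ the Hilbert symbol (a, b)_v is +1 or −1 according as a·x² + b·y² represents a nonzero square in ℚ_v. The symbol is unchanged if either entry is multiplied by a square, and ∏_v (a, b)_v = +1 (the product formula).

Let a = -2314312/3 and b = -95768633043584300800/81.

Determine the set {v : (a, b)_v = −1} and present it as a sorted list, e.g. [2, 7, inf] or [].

[3, 7, 13, inf]

Mod squares: a ≡ -6006, b ≡ -7. Check v ∈ {∞, 2, 3, 5, 7, 11, 13, 17, 19}.
v=7: a=7^1·(≡5), b=7^3·(≡5) mod 7; (5|7)=-1, (5|7)=-1; (−1)^{1·3·3}·(-1)^3·(-1)^1 = -1.
v=∞: -6006 < 0 and -7 < 0  ⇒  (a,b)_∞ = -1.
v=19: a=19^0·(≡7), b=19^2·(≡3) mod 19; (7|19)=+1, (3|19)=-1; (−1)^{0·2·9}·(+1)^2·(-1)^0 = +1.
v=17: a=17^2·(≡11), b=17^2·(≡11) mod 17; (11|17)=-1, (11|17)=-1; (−1)^{2·2·8}·(-1)^2·(-1)^2 = +1.
v=3: a=3^-1·(≡2), b=3^-4·(≡2) mod 3; (2|3)=-1, (2|3)=-1; (−1)^{-1·-4·1}·(-1)^-4·(-1)^-1 = -1.
v=13: a=13^1·(≡8), b=13^4·(≡11) mod 13; (8|13)=-1, (11|13)=-1; (−1)^{1·4·6}·(-1)^4·(-1)^1 = -1.
v=11: a=11^1·(≡9), b=11^4·(≡3) mod 11; (9|11)=+1, (3|11)=+1; (−1)^{1·4·5}·(+1)^4·(+1)^1 = +1.
v=2: v_2(a)=3, v_2(b)=8; units ≡ 5, 1 (mod 8); ε·ε+αω+βω = 0·0+3·0+8·1 ≡ 0  ⇒  (a,b)_2 = +1.
v=5: a=5^0·(≡1), b=5^2·(≡3) mod 5; (1|5)=+1, (3|5)=-1; (−1)^{0·2·2}·(+1)^2·(-1)^0 = +1.
|Ram(-6006, -7)| = 4, even; anisotropic at {3, 7, 13, ∞}.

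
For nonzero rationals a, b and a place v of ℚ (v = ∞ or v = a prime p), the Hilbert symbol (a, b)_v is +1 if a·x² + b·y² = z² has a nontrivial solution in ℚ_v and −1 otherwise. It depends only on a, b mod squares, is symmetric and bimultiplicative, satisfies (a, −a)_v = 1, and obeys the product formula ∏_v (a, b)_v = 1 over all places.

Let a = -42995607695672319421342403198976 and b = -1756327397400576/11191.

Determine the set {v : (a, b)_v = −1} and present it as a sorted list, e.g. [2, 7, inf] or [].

[11, 19, 31, inf]

(a, b) ≡ (-265639, -4774) mod (ℚ^×)²; places V = {2, 3, 7, 11, 13, 19, 31, 41, ∞}.
(a,b)_19: α=3, u≡10; β=-2, v≡15 (mod 19); (10|19)=-1, (15|19)=-1; sign (−1)^0·-1^-2·-1^3 = -1.
(a,b)_11: α=3, u≡10; β=3, v≡8 (mod 11); (10|11)=-1, (8|11)=-1; sign (−1)^1·-1^3·-1^3 = -1.
(a,b)_∞: sgn(-265639)=−, sgn(-4774)=−, so -1.
(a,b)_41: α=5, u≡32; β=2, v≡36 (mod 41); (32|41)=+1, (36|41)=+1; sign (−1)^0·+1^2·+1^5 = +1.
(a,b)_31: α=3, u≡1; β=-1, v≡5 (mod 31); (1|31)=+1, (5|31)=+1; sign (−1)^1·+1^-1·+1^3 = -1.
(a,b)_7: α=0, u≡2; β=1, v≡4 (mod 7); (2|7)=+1, (4|7)=+1; sign (−1)^0·+1^1·+1^0 = +1.
(a,b)_2: α=16, β=13; u≡1, v≡5 (mod 8); ε(u)ε(v)=0·0, αω(v)=16·1, βω(u)=13·0; sum ≡ 0  ⇒  +1.
(a,b)_3: α=6, u≡2; β=4, v≡2 (mod 3); (2|3)=-1, (2|3)=-1; sign (−1)^0·-1^4·-1^6 = +1.
(a,b)_13: α=4, u≡12; β=2, v≡4 (mod 13); (12|13)=+1, (4|13)=+1; sign (−1)^0·+1^2·+1^4 = +1.
(-265639, -4774 / ℚ) ramifies at {11, 19, 31, ∞}: a division algebra.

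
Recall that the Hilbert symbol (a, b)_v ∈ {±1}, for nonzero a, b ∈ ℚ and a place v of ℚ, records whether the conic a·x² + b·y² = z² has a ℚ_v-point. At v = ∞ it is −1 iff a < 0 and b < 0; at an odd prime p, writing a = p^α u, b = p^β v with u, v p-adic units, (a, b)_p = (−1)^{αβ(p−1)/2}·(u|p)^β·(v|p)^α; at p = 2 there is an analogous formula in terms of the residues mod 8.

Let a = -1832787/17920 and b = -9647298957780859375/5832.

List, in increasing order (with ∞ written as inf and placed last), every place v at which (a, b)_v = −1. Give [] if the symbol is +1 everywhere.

Mod squares: a ≡ -13090, b ≡ -4862. Check v ∈ {∞, 2, 3, 5, 7, 11, 13, 17}.
v=17: a=17^1·(≡10), b=17^3·(≡10) mod 17; (10|17)=-1, (10|17)=-1; (−1)^{1·3·8}·(-1)^3·(-1)^1 = +1.
v=11: a=11^3·(≡9), b=11^5·(≡4) mod 11; (9|11)=+1, (4|11)=+1; (−1)^{3·5·5}·(+1)^5·(+1)^3 = -1.
v=∞: -13090 < 0 and -4862 < 0  ⇒  (a,b)_∞ = -1.
v=3: a=3^4·(≡2), b=3^-6·(≡1) mod 3; (2|3)=-1, (1|3)=+1; (−1)^{4·-6·1}·(-1)^-6·(+1)^4 = +1.
v=7: a=7^-1·(≡6), b=7^4·(≡6) mod 7; (6|7)=-1, (6|7)=-1; (−1)^{-1·4·3}·(-1)^4·(-1)^-1 = -1.
v=13: a=13^0·(≡3), b=13^1·(≡3) mod 13; (3|13)=+1, (3|13)=+1; (−1)^{0·1·6}·(+1)^1·(+1)^0 = +1.
v=2: v_2(a)=-9, v_2(b)=-3; units ≡ 7, 1 (mod 8); ε·ε+αω+βω = 1·0+-9·0+-3·0 ≡ 0  ⇒  (a,b)_2 = +1.
v=5: a=5^-1·(≡2), b=5^8·(≡3) mod 5; (2|5)=-1, (3|5)=-1; (−1)^{-1·8·2}·(-1)^8·(-1)^-1 = -1.
|Ram(-13090, -4862)| = 4, even; anisotropic at {5, 7, 11, ∞}.

[5, 7, 11, inf]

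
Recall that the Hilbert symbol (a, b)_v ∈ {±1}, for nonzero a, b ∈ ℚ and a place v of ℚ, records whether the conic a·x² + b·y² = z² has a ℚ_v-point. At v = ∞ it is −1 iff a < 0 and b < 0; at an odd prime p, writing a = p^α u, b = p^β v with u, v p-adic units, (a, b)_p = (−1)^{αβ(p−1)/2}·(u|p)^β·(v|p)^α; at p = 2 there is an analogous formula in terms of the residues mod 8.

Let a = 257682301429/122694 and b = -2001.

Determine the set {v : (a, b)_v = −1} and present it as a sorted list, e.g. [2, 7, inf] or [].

Mod squares: a ≡ 28014, b ≡ -2001. Check v ∈ {∞, 2, 3, 7, 11, 13, 17, 19, 23, 29}.
v=11: a=11^-2·(≡7), b=11^0·(≡1) mod 11; (7|11)=-1, (1|11)=+1; (−1)^{-2·0·5}·(-1)^0·(+1)^-2 = +1.
v=29: a=29^1·(≡7), b=29^1·(≡18) mod 29; (7|29)=+1, (18|29)=-1; (−1)^{1·1·14}·(+1)^1·(-1)^1 = -1.
v=13: a=13^-2·(≡3), b=13^0·(≡1) mod 13; (3|13)=+1, (1|13)=+1; (−1)^{-2·0·6}·(+1)^0·(+1)^-2 = +1.
v=∞: 28014 > 0 and -2001 < 0  ⇒  (a,b)_∞ = +1.
v=23: a=23^3·(≡15), b=23^1·(≡5) mod 23; (15|23)=-1, (5|23)=-1; (−1)^{3·1·11}·(-1)^1·(-1)^3 = -1.
v=7: a=7^1·(≡3), b=7^0·(≡1) mod 7; (3|7)=-1, (1|7)=+1; (−1)^{1·0·3}·(-1)^0·(+1)^1 = +1.
v=2: v_2(a)=-1, v_2(b)=0; units ≡ 7, 7 (mod 8); ε·ε+αω+βω = 1·1+-1·0+0·0 ≡ 1  ⇒  (a,b)_2 = -1.
v=3: a=3^-1·(≡2), b=3^1·(≡2) mod 3; (2|3)=-1, (2|3)=-1; (−1)^{-1·1·1}·(-1)^1·(-1)^-1 = -1.
v=19: a=19^2·(≡2), b=19^0·(≡13) mod 19; (2|19)=-1, (13|19)=-1; (−1)^{2·0·9}·(-1)^0·(-1)^2 = +1.
v=17: a=17^2·(≡4), b=17^0·(≡5) mod 17; (4|17)=+1, (5|17)=-1; (−1)^{2·0·8}·(+1)^0·(-1)^2 = +1.
(28014, -2001 / ℚ) ramifies at {2, 3, 23, 29}: a division algebra.

[2, 3, 23, 29]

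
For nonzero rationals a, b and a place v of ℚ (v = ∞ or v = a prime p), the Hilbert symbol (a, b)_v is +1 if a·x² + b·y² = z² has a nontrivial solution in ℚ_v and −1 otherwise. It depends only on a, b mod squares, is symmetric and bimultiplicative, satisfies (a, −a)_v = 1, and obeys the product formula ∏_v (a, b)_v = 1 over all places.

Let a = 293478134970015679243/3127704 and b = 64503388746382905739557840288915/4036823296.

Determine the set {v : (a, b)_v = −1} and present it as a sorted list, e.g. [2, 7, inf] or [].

(a, b) ≡ (258, 11590435) mod (ℚ^×)²; places V = {2, 3, 5, 7, 11, 19, 23, 31, 37, 43, 47, ∞}.
(a,b)_∞: sgn(258)=+, sgn(11590435)=+, so +1.
(a,b)_23: α=2, u≡7; β=2, v≡20 (mod 23); (7|23)=-1, (20|23)=-1; sign (−1)^0·-1^2·-1^2 = +1.
(a,b)_7: α=4, u≡5; β=6, v≡6 (mod 7); (5|7)=-1, (6|7)=-1; sign (−1)^0·-1^6·-1^4 = +1.
(a,b)_19: α=-4, u≡5; β=-4, v≡17 (mod 19); (5|19)=+1, (17|19)=+1; sign (−1)^0·+1^-4·+1^-4 = +1.
(a,b)_5: α=0, u≡2; β=1, v≡3 (mod 5); (2|5)=-1, (3|5)=-1; sign (−1)^0·-1^1·-1^0 = -1.
(a,b)_43: α=3, u≡21; β=5, v≡31 (mod 43); (21|43)=+1, (31|43)=+1; sign (−1)^1·+1^5·+1^3 = -1.
(a,b)_31: α=2, u≡28; β=3, v≡7 (mod 31); (28|31)=+1, (7|31)=+1; sign (−1)^0·+1^3·+1^2 = +1.
(a,b)_11: α=0, u≡4; β=-2, v≡10 (mod 11); (4|11)=+1, (10|11)=-1; sign (−1)^0·+1^-2·-1^0 = +1.
(a,b)_47: α=2, u≡43; β=3, v≡43 (mod 47); (43|47)=-1, (43|47)=-1; sign (−1)^0·-1^3·-1^2 = -1.
(a,b)_3: α=-1, u≡2; β=2, v≡1 (mod 3); (2|3)=-1, (1|3)=+1; sign (−1)^0·-1^2·+1^-1 = +1.
(a,b)_37: α=2, u≡12; β=3, v≡19 (mod 37); (12|37)=+1, (19|37)=-1; sign (−1)^0·+1^3·-1^2 = +1.
(a,b)_2: α=-3, β=-8; u≡1, v≡3 (mod 8); ε(u)ε(v)=0·1, αω(v)=-3·1, βω(u)=-8·0; sum ≡ 1  ⇒  -1.
Ram(258, 11590435) = {2, 5, 43, 47}; no ℚ_2-point on the conic.

[2, 5, 43, 47]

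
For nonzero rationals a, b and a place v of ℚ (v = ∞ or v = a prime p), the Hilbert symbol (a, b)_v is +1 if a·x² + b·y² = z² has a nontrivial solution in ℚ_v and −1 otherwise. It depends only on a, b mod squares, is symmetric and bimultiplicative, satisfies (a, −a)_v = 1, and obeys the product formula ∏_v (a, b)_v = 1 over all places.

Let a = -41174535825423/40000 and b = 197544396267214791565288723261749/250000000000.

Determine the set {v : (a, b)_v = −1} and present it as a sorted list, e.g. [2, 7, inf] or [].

[7, 19]

(a, b) ≡ (-1408109703, 6061) mod (ℚ^×)²; places V = {2, 3, 5, 7, 11, 13, 19, 23, 29, 37, ∞}.
(a,b)_3: α=5, u≡1; β=12, v≡1 (mod 3); (1|3)=+1, (1|3)=+1; sign (−1)^0·+1^12·+1^5 = +1.
(a,b)_23: α=1, u≡10; β=2, v≡3 (mod 23); (10|23)=-1, (3|23)=+1; sign (−1)^0·-1^2·+1^1 = +1.
(a,b)_7: α=1, u≡2; β=2, v≡6 (mod 7); (2|7)=+1, (6|7)=-1; sign (−1)^0·+1^2·-1^1 = -1.
(a,b)_29: α=1, u≡5; β=3, v≡7 (mod 29); (5|29)=+1, (7|29)=+1; sign (−1)^0·+1^3·+1^1 = +1.
(a,b)_2: α=-6, β=-10; u≡1, v≡5 (mod 8); ε(u)ε(v)=0·0, αω(v)=-6·1, βω(u)=-10·0; sum ≡ 0  ⇒  +1.
(a,b)_37: α=1, u≡26; β=2, v≡26 (mod 37); (26|37)=+1, (26|37)=+1; sign (−1)^0·+1^2·+1^1 = +1.
(a,b)_∞: sgn(-1408109703)=−, sgn(6061)=+, so +1.
(a,b)_19: α=3, u≡2; β=9, v≡8 (mod 19); (2|19)=-1, (8|19)=-1; sign (−1)^1·-1^9·-1^3 = -1.
(a,b)_11: α=1, u≡6; β=3, v≡5 (mod 11); (6|11)=-1, (5|11)=+1; sign (−1)^1·-1^3·+1^1 = +1.
(a,b)_13: α=1, u≡4; β=0, v≡3 (mod 13); (4|13)=+1, (3|13)=+1; sign (−1)^0·+1^0·+1^1 = +1.
(a,b)_5: α=-4, u≡3; β=-12, v≡1 (mod 5); (3|5)=-1, (1|5)=+1; sign (−1)^0·-1^-12·+1^-4 = +1.
|Ram(-1408109703, 6061)| = 2, even; anisotropic at {7, 19}.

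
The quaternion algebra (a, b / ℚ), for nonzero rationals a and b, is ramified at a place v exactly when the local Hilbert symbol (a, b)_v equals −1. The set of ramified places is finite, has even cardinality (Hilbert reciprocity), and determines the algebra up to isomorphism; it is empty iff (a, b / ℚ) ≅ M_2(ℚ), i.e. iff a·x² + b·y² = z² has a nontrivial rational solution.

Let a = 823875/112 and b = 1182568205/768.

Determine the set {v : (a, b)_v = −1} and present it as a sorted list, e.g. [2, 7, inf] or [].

[3, 13]

(a, b) ≡ (1365, 15) mod (ℚ^×)²; places V = {2, 3, 5, 7, 13, ∞}.
(a,b)_2: α=-4, β=-8; u≡5, v≡7 (mod 8); ε(u)ε(v)=0·1, αω(v)=-4·0, βω(u)=-8·1; sum ≡ 0  ⇒  +1.
(a,b)_5: α=3, u≡3; β=1, v≡2 (mod 5); (3|5)=-1, (2|5)=-1; sign (−1)^0·-1^1·-1^3 = +1.
(a,b)_13: α=3, u≡3; β=6, v≡11 (mod 13); (3|13)=+1, (11|13)=-1; sign (−1)^0·+1^6·-1^3 = -1.
(a,b)_7: α=-1, u≡5; β=2, v≡1 (mod 7); (5|7)=-1, (1|7)=+1; sign (−1)^0·-1^2·+1^-1 = +1.
(a,b)_∞: sgn(1365)=+, sgn(15)=+, so +1.
(a,b)_3: α=1, u≡2; β=-1, v≡2 (mod 3); (2|3)=-1, (2|3)=-1; sign (−1)^1·-1^-1·-1^1 = -1.
|Ram(1365, 15)| = 2, even; anisotropic at {3, 13}.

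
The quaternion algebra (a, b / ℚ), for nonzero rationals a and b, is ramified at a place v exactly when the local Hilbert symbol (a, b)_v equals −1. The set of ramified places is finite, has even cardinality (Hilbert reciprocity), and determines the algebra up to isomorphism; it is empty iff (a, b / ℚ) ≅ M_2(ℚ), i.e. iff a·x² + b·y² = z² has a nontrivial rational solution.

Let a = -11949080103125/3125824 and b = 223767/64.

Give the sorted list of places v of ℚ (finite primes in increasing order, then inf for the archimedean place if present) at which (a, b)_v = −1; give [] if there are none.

[2, 5, 41, 47]

Mod squares: a ≡ -298685, b ≡ 47. Check v ∈ {∞, 2, 3, 5, 11, 13, 17, 23, 31, 41, 47}.
v=13: a=13^-2·(≡3), b=13^0·(≡2) mod 13; (3|13)=+1, (2|13)=-1; (−1)^{-2·0·6}·(+1)^0·(-1)^-2 = +1.
v=41: a=41^1·(≡17), b=41^0·(≡12) mod 41; (17|41)=-1, (12|41)=-1; (−1)^{1·0·20}·(-1)^0·(-1)^1 = -1.
v=5: a=5^5·(≡3), b=5^0·(≡3) mod 5; (3|5)=-1, (3|5)=-1; (−1)^{5·0·2}·(-1)^0·(-1)^5 = -1.
v=11: a=11^2·(≡9), b=11^0·(≡3) mod 11; (9|11)=+1, (3|11)=+1; (−1)^{2·0·5}·(+1)^0·(+1)^2 = +1.
v=3: a=3^0·(≡1), b=3^2·(≡2) mod 3; (1|3)=+1, (2|3)=-1; (−1)^{0·2·1}·(+1)^2·(-1)^0 = +1.
v=47: a=47^1·(≡1), b=47^1·(≡34) mod 47; (1|47)=+1, (34|47)=+1; (−1)^{1·1·23}·(+1)^1·(+1)^1 = -1.
v=31: a=31^1·(≡6), b=31^0·(≡20) mod 31; (6|31)=-1, (20|31)=+1; (−1)^{1·0·15}·(-1)^0·(+1)^1 = +1.
v=23: a=23^2·(≡12), b=23^2·(≡12) mod 23; (12|23)=+1, (12|23)=+1; (−1)^{2·2·11}·(+1)^2·(+1)^2 = +1.
v=17: a=17^-2·(≡14), b=17^0·(≡1) mod 17; (14|17)=-1, (1|17)=+1; (−1)^{-2·0·8}·(-1)^0·(+1)^-2 = +1.
v=∞: -298685 < 0 and 47 > 0  ⇒  (a,b)_∞ = +1.
v=2: v_2(a)=-6, v_2(b)=-6; units ≡ 3, 7 (mod 8); ε·ε+αω+βω = 1·1+-6·0+-6·1 ≡ 1  ⇒  (a,b)_2 = -1.
|Ram(-298685, 47)| = 4, even; anisotropic at {2, 5, 41, 47}.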